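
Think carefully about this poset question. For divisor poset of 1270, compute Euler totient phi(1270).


phi(n) = n * prod_{p|n} (1 - 1/p).
Prime divisors of 1270: [2, 5, 127]
phi(1270) = 1270 * (1 - 1/2) * (1 - 1/5) * (1 - 1/127)
phi(1270) = 504


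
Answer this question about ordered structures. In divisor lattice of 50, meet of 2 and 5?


In a divisor lattice, meet = gcd (greatest common divisor).
By Euclidean algorithm or factoring: gcd(2,5) = 1


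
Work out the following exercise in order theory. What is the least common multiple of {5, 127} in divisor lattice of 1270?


In a divisor lattice, join = lcm (least common multiple).
Compute lcm iteratively: start with first element, then lcm(current, next).
Elements: [5, 127]
lcm(5,127) = 635
Final lcm = 635


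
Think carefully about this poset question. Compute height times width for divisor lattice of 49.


Height = length of longest chain minus 1; width = size of largest antichain.
A maximum chain: 1 | 7 | 49  (height 2).
A maximum antichain: {1}  (width 1).
Product = 2 * 1 = 2


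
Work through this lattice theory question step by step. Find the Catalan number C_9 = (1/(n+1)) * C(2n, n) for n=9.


C(n) = C(2n, n) / (n+1).
C(18, 9) = 48620
C(9) = 48620 / 10 = 4862


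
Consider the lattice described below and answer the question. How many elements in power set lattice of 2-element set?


Power set = 2^n.
2^2 = 4


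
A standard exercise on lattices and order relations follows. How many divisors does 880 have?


Divisors of 880: [1, 2, 4, 5, 8, 10, 11, 16, 20, 22, 40, 44, 55, 80, 88, 110, 176, 220, 440, 880]
Count: 20


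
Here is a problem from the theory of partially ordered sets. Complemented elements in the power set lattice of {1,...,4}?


An element a is complemented if some b has a meet b = bottom, a join b = top.
every subset A has complement S\A, so all elements are complemented.
Complemented elements: {}, {1}, {2}, {3}, {4}, {1,2}, ... (10 more)
Count: 16


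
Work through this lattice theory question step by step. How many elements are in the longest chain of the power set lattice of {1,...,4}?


A chain is a totally ordered subset; we count the number of elements in a maximum chain.
Compute, for each element x, the size of the longest chain ending at x:
  {}: 1
  {1}: 2
  {2}: 2
  {3}: 2
  {4}: 2
  {1,2}: 3
  ...
A maximum chain: {} < {1} < {1,2} < {1,2,3} < {1,2,3,4}
Number of elements in the longest chain: 5


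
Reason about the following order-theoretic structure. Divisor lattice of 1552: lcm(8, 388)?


Join=lcm.
gcd(8,388)=4
lcm=776


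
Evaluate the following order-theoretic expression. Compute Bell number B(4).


B(n) = number of set partitions of an n-element set.
B(n) satisfies the recurrence: B(n+1) = sum_k C(n,k)*B(k).
B(4) = 15


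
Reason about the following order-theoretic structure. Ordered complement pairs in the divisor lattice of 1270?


Complement pair (a,b): a meet b = bottom, a join b = top.
Here: gcd(a,b)=1 and lcm(a,b)=1270, i.e. a*b=1270 with a,b coprime.
Pairs found: (1,1270), (2,635), (5,254), (10,127), ... (4 more)
Total ordered pairs: 8


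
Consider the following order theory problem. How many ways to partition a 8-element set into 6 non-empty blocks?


S(n,k) = k*S(n-1,k) + S(n-1,k-1).
S(7,6) = 21, S(7,5) = 140
S(8,6) = 6*21 + 140 = 126 + 140
S(8,6) = 266


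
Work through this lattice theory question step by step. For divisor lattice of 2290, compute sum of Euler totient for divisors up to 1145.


Divisors of 2290 up to 1145: [1, 2, 5, 10, 229, 458, 1145]
phi values: [1, 1, 4, 4, 228, 228, 912]
Sum = 1378


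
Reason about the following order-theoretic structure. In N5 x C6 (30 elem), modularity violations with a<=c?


Modular law: if a <= c then a v (b ^ c) = (a v b) ^ c.
Check all triples (a,b,c) with a <= c among 30 elements.
  e.g. a=(a,0), b=(c,0), c=(b,0): lhs=(a,0) != rhs=(b,0)
  e.g. a=(a,0), b=(c,1), c=(b,0): lhs=(a,0) != rhs=(b,0)
Total violating triples: 126


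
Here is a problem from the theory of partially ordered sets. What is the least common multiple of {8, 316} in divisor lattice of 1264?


In a divisor lattice, join = lcm (least common multiple).
Compute lcm iteratively: start with first element, then lcm(current, next).
Elements: [8, 316]
lcm(8,316) = 632
Final lcm = 632


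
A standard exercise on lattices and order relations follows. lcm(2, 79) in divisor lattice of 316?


Join=lcm.
gcd(2,79)=1
lcm=158


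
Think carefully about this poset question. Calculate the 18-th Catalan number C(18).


C(n) = C(2n, n) / (n+1).
C(36, 18) = 9075135300
C(18) = 9075135300 / 19 = 477638700


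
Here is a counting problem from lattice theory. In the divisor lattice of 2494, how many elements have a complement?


An element a is complemented if some b has a meet b = bottom, a join b = top.
a is complemented iff gcd(a, n/a)=1, i.e. a is a unitary divisor of 2494.
Complemented elements: 1, 2, 29, 43, 58, 86, ... (2 more)
Count: 8


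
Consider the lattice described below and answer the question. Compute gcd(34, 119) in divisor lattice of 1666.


In a divisor lattice, meet = gcd (greatest common divisor).
By Euclidean algorithm or factoring: gcd(34,119) = 17


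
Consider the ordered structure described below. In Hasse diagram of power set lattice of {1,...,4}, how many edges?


A cover relation a -< b holds when a < b with no c strictly between.
Cover relations:
  {} -< {1}
  {} -< {2}
  {} -< {3}
  {} -< {4}
  {1} -< {1,2}
  {1} -< {1,3}
  {1} -< {1,4}
  {2} -< {1,2}
  ...24 more
Total: 32


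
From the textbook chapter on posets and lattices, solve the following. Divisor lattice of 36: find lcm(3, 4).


In a divisor lattice, join = lcm (least common multiple).
gcd(3,4) = 1
lcm(3,4) = 3*4/gcd = 12/1 = 12


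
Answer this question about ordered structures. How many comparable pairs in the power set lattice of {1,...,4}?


A comparable pair {a,b} has a < b or b < a in the order.
Count unordered pairs where one element is strictly below the other.
Examples: {{},{1}}, {{},{2}}, {{},{3}}, {{},{4}}, ...
Total comparable pairs: 65


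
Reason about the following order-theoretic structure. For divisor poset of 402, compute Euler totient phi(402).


phi(n) = n * prod_{p|n} (1 - 1/p).
Prime divisors of 402: [2, 3, 67]
phi(402) = 402 * (1 - 1/2) * (1 - 1/3) * (1 - 1/67)
phi(402) = 132


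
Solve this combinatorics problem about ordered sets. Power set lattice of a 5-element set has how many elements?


Power set = 2^n.
2^5 = 32


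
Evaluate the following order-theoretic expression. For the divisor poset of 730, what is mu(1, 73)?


In a divisor lattice, mu(a,b) = mu(b/a) where mu is the classical Mobius function.
b/a = 73/1 = 73
Prime factorization of 73: primes [73]
73 is squarefree with 1 prime factor(s), so mu(73) = (-1)^1 = -1


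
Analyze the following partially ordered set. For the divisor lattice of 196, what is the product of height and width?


Height = length of longest chain minus 1; width = size of largest antichain.
A maximum chain: 1 | 7 | 49 | 98 | 196  (height 4).
A maximum antichain: {4, 14, 49}  (width 3).
Product = 4 * 3 = 12


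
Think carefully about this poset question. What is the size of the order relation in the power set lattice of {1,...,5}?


The order relation is {(a,b) : a <= b}, reflexive so it includes (a,a).
Examples: ({},{}), ({},{1,2}), ({},{1,2,3}), ({},{1,2,3,4}), ({},{1,2,3,4,5}), ...
Total ordered pairs: 243


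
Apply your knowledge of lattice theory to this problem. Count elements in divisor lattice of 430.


Divisors of 430: [1, 2, 5, 10, 43, 86, 215, 430]
Count: 8


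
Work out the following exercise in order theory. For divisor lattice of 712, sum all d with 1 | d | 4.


Interval [1,4] in divisors of 712: [1, 2, 4]
Sum = 7


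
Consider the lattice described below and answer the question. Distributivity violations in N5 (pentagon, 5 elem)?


Distributive law: a ^ (b v c) = (a ^ b) v (a ^ c).
Check all 5^3 = 125 ordered triples (a,b,c).
  e.g. a=b, b=a, c=c: lhs=b != rhs=a
  e.g. a=b, b=c, c=a: lhs=b != rhs=a
Total violating triples: 2


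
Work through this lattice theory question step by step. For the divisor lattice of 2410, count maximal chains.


A maximal chain goes from the minimum element to a maximal element via cover relations.
Counting all min-to-max paths in the cover graph.
Total maximal chains: 6


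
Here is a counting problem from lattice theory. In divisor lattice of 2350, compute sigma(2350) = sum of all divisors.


sigma(n) = sum of divisors.
Divisors of 2350: [1, 2, 5, 10, 25, 47, 50, 94, 235, 470, 1175, 2350]
Sum = 4464


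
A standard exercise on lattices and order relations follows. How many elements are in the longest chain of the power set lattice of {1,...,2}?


A chain is a totally ordered subset; we count the number of elements in a maximum chain.
Compute, for each element x, the size of the longest chain ending at x:
  {}: 1
  {1}: 2
  {2}: 2
  {1,2}: 3
A maximum chain: {} < {1} < {1,2}
Number of elements in the longest chain: 3


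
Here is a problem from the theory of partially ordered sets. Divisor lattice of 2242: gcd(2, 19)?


Meet=gcd.
gcd(2,19)=1


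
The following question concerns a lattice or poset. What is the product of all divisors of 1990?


Divisors of 1990: [1, 2, 5, 10, 199, 398, 995, 1990]
Product = n^(d(n)/2) = 1990^(8/2)
Product = 15682392010000


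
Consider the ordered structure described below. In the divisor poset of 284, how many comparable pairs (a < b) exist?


A comparable pair {a,b} has a < b or b < a in the order.
Count unordered pairs where one element is strictly below the other.
Examples: {1,2}, {1,4}, {1,71}, {1,142}, ...
Total comparable pairs: 12


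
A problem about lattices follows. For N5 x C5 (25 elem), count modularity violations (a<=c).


Modular law: if a <= c then a v (b ^ c) = (a v b) ^ c.
Check all triples (a,b,c) with a <= c among 25 elements.
  e.g. a=(a,0), b=(c,0), c=(b,0): lhs=(a,0) != rhs=(b,0)
  e.g. a=(a,0), b=(c,1), c=(b,0): lhs=(a,0) != rhs=(b,0)
Total violating triples: 75


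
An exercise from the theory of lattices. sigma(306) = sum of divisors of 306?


sigma(n) = sum of divisors.
Divisors of 306: [1, 2, 3, 6, 9, 17, 18, 34, 51, 102, 153, 306]
Sum = 702


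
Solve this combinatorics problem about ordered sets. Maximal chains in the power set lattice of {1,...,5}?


A maximal chain goes from the minimum element to a maximal element via cover relations.
Counting all min-to-max paths in the cover graph.
Total maximal chains: 120


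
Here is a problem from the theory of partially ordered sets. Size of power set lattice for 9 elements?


Power set = 2^n.
2^9 = 512


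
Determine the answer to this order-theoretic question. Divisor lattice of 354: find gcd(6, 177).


In a divisor lattice, meet = gcd (greatest common divisor).
By Euclidean algorithm or factoring: gcd(6,177) = 3


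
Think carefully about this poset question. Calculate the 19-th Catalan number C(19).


C(n) = C(2n, n) / (n+1).
C(38, 19) = 35345263800
C(19) = 35345263800 / 20 = 1767263190


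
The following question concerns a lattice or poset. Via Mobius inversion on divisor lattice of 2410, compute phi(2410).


phi(n) = n * prod_{p|n} (1 - 1/p).
Prime divisors of 2410: [2, 5, 241]
phi(2410) = 2410 * (1 - 1/2) * (1 - 1/5) * (1 - 1/241)
phi(2410) = 960


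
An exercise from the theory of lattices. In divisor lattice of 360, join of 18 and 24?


In a divisor lattice, join = lcm (least common multiple).
gcd(18,24) = 6
lcm(18,24) = 18*24/gcd = 432/6 = 72


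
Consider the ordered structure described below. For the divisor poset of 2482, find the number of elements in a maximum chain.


A chain is a totally ordered subset; we count the number of elements in a maximum chain.
Compute, for each element x, the size of the longest chain ending at x:
  1: 1
  2: 2
  17: 2
  73: 2
  34: 3
  146: 3
  ...
A maximum chain: 1 < 2 < 34 < 2482
Number of elements in the longest chain: 4


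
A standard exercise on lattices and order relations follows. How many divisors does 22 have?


Divisors of 22: [1, 2, 11, 22]
Count: 4


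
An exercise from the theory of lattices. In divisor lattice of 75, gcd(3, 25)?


Meet=gcd.
gcd(3,25)=1


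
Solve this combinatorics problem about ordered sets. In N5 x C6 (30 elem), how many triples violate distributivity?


Distributive law: a ^ (b v c) = (a ^ b) v (a ^ c).
Check all 30^3 = 27000 ordered triples (a,b,c).
  e.g. a=(b,0), b=(a,0), c=(c,0): lhs=(b,0) != rhs=(a,0)
  e.g. a=(b,0), b=(a,0), c=(c,1): lhs=(b,0) != rhs=(a,0)
Total violating triples: 432


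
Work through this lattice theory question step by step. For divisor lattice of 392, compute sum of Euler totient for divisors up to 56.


Divisors of 392 up to 56: [1, 2, 4, 7, 8, 14, 28, 49, 56]
phi values: [1, 1, 2, 6, 4, 6, 12, 42, 24]
Sum = 98


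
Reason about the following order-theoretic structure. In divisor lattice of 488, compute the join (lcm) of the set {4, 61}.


In a divisor lattice, join = lcm (least common multiple).
Compute lcm iteratively: start with first element, then lcm(current, next).
Elements: [4, 61]
lcm(4,61) = 244
Final lcm = 244


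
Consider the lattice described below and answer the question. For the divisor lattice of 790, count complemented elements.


An element a is complemented if some b has a meet b = bottom, a join b = top.
a is complemented iff gcd(a, n/a)=1, i.e. a is a unitary divisor of 790.
Complemented elements: 1, 2, 5, 10, 79, 158, ... (2 more)
Count: 8


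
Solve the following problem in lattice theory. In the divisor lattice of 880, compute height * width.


Height = length of longest chain minus 1; width = size of largest antichain.
A maximum chain: 1 | 11 | 55 | 110 | 220 | 440 | 880  (height 6).
A maximum antichain: {4, 10, 22, 55}  (width 4).
Product = 6 * 4 = 24


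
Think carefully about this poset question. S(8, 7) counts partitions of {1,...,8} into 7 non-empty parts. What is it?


S(n,k) = k*S(n-1,k) + S(n-1,k-1).
S(7,7) = 1, S(7,6) = 21
S(8,7) = 7*1 + 21 = 7 + 21
S(8,7) = 28


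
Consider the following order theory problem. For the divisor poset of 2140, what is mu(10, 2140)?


In a divisor lattice, mu(a,b) = mu(b/a) where mu is the classical Mobius function.
b/a = 2140/10 = 214
Prime factorization of 214: primes [2, 107]
214 is squarefree with 2 prime factor(s), so mu(214) = (-1)^2 = 1


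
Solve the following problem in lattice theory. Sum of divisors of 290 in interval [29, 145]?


Interval [29,145] in divisors of 290: [29, 145]
Sum = 174


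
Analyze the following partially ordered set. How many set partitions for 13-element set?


B(n) = number of set partitions of an n-element set.
B(n) satisfies the recurrence: B(n+1) = sum_k C(n,k)*B(k).
B(13) = 27644437


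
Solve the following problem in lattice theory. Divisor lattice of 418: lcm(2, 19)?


Join=lcm.
gcd(2,19)=1
lcm=38


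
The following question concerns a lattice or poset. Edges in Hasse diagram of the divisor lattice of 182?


A cover relation a -< b holds when a < b with no c strictly between.
Cover relations:
  1 -< 2
  1 -< 7
  1 -< 13
  2 -< 14
  2 -< 26
  7 -< 14
  7 -< 91
  13 -< 26
  ...4 more
Total: 12


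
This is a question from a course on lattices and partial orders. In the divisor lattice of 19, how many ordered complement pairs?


Complement pair (a,b): a meet b = bottom, a join b = top.
Here: gcd(a,b)=1 and lcm(a,b)=19, i.e. a*b=19 with a,b coprime.
Pairs found: (1,19), (19,1)
Total ordered pairs: 2


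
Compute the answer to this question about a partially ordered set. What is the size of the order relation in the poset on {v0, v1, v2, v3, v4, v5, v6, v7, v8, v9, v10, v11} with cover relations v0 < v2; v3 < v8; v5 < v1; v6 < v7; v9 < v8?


The order relation is {(a,b) : a <= b}, reflexive so it includes (a,a).
Examples: (v0,v0), (v0,v2), (v1,v1), (v10,v10), (v11,v11), ...
Total ordered pairs: 17


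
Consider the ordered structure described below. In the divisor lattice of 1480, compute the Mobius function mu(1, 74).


In a divisor lattice, mu(a,b) = mu(b/a) where mu is the classical Mobius function.
b/a = 74/1 = 74
Prime factorization of 74: primes [2, 37]
74 is squarefree with 2 prime factor(s), so mu(74) = (-1)^2 = 1


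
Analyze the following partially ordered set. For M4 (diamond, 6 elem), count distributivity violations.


Distributive law: a ^ (b v c) = (a ^ b) v (a ^ c).
Check all 6^3 = 216 ordered triples (a,b,c).
  e.g. a=a1, b=a2, c=a3: lhs=a1 != rhs=0
  e.g. a=a1, b=a2, c=a4: lhs=a1 != rhs=0
Total violating triples: 24


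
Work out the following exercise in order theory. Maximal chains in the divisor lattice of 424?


A maximal chain goes from the minimum element to a maximal element via cover relations.
Counting all min-to-max paths in the cover graph.
Total maximal chains: 4


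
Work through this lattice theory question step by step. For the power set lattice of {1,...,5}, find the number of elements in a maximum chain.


A chain is a totally ordered subset; we count the number of elements in a maximum chain.
Compute, for each element x, the size of the longest chain ending at x:
  {}: 1
  {1}: 2
  {2}: 2
  {3}: 2
  {4}: 2
  {5}: 2
  ...
A maximum chain: {} < {1} < {1,2} < {1,2,3} < {1,2,3,4} < {1,2,3,4,5}
Number of elements in the longest chain: 6


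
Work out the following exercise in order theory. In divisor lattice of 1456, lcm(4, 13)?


Join=lcm.
gcd(4,13)=1
lcm=52


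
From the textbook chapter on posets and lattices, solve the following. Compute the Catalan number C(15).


C(n) = C(2n, n) / (n+1).
C(30, 15) = 155117520
C(15) = 155117520 / 16 = 9694845


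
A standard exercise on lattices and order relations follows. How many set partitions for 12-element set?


B(n) = number of set partitions of an n-element set.
B(n) satisfies the recurrence: B(n+1) = sum_k C(n,k)*B(k).
B(12) = 4213597


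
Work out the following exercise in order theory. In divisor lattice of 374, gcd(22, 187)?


Meet=gcd.
gcd(22,187)=11


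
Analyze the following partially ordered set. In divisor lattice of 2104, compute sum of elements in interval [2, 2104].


Interval [2,2104] in divisors of 2104: [2, 4, 8, 526, 1052, 2104]
Sum = 3696


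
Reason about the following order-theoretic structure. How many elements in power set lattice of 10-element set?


Power set = 2^n.
2^10 = 1024


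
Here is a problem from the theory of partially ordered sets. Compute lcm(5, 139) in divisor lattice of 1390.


In a divisor lattice, join = lcm (least common multiple).
gcd(5,139) = 1
lcm(5,139) = 5*139/gcd = 695/1 = 695


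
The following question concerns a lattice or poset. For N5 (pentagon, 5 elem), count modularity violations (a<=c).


Modular law: if a <= c then a v (b ^ c) = (a v b) ^ c.
Check all triples (a,b,c) with a <= c among 5 elements.
  e.g. a=a, b=c, c=b: lhs=a != rhs=b
Total violating triples: 1


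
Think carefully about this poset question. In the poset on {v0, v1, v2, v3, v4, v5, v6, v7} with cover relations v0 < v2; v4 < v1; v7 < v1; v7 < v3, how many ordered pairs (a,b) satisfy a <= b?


The order relation is {(a,b) : a <= b}, reflexive so it includes (a,a).
Examples: (v0,v0), (v0,v2), (v1,v1), (v2,v2), (v3,v3), ...
Total ordered pairs: 12


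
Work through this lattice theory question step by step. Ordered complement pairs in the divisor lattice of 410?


Complement pair (a,b): a meet b = bottom, a join b = top.
Here: gcd(a,b)=1 and lcm(a,b)=410, i.e. a*b=410 with a,b coprime.
Pairs found: (1,410), (2,205), (5,82), (10,41), ... (4 more)
Total ordered pairs: 8


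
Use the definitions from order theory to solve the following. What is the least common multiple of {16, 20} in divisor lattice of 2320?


In a divisor lattice, join = lcm (least common multiple).
Compute lcm iteratively: start with first element, then lcm(current, next).
Elements: [16, 20]
lcm(16,20) = 80
Final lcm = 80


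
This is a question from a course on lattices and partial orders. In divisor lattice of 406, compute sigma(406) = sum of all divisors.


sigma(n) = sum of divisors.
Divisors of 406: [1, 2, 7, 14, 29, 58, 203, 406]
Sum = 720


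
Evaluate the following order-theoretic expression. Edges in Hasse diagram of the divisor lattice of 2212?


A cover relation a -< b holds when a < b with no c strictly between.
Cover relations:
  1 -< 2
  1 -< 7
  1 -< 79
  2 -< 4
  2 -< 14
  2 -< 158
  4 -< 28
  4 -< 316
  ...12 more
Total: 20


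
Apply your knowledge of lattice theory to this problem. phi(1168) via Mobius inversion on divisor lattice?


phi(n) = n * prod_{p|n} (1 - 1/p).
Prime divisors of 1168: [2, 73]
phi(1168) = 1168 * (1 - 1/2) * (1 - 1/73)
phi(1168) = 576


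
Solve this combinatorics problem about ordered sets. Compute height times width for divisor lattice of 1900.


Height = length of longest chain minus 1; width = size of largest antichain.
A maximum chain: 1 | 19 | 95 | 475 | 950 | 1900  (height 5).
A maximum antichain: {4, 10, 25, 38, 95}  (width 5).
Product = 5 * 5 = 25


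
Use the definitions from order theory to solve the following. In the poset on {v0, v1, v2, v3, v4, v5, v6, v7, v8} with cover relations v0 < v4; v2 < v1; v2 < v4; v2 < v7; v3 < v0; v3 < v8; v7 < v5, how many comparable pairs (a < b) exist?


A comparable pair {a,b} has a < b or b < a in the order.
Count unordered pairs where one element is strictly below the other.
Examples: {v0,v3}, {v0,v4}, {v1,v2}, {v2,v4}, ...
Total comparable pairs: 9


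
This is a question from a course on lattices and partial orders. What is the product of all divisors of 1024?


Divisors of 1024: [1, 2, 4, 8, 16, 32, 64, 128, 256, 512, 1024]
Product = n^(d(n)/2) = 1024^(11/2)
Product = 36028797018963968


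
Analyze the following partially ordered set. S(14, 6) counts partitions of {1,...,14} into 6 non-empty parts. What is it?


S(n,k) = k*S(n-1,k) + S(n-1,k-1).
S(13,6) = 9321312, S(13,5) = 7508501
S(14,6) = 6*9321312 + 7508501 = 55927872 + 7508501
S(14,6) = 63436373


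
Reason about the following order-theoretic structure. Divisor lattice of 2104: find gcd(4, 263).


In a divisor lattice, meet = gcd (greatest common divisor).
By Euclidean algorithm or factoring: gcd(4,263) = 1


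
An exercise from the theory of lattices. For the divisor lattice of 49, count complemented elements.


An element a is complemented if some b has a meet b = bottom, a join b = top.
a is complemented iff gcd(a, n/a)=1, i.e. a is a unitary divisor of 49.
Complemented elements: 1, 49
Count: 2


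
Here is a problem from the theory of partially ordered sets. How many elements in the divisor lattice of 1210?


Divisors of 1210: [1, 2, 5, 10, 11, 22, 55, 110, 121, 242, 605, 1210]
Count: 12


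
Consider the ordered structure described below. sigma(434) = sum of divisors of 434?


sigma(n) = sum of divisors.
Divisors of 434: [1, 2, 7, 14, 31, 62, 217, 434]
Sum = 768


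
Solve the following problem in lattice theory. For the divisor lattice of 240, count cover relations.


A cover relation a -< b holds when a < b with no c strictly between.
Cover relations:
  1 -< 2
  1 -< 3
  1 -< 5
  2 -< 4
  2 -< 6
  2 -< 10
  3 -< 6
  3 -< 15
  ...28 more
Total: 36


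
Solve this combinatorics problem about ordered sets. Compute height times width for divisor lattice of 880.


Height = length of longest chain minus 1; width = size of largest antichain.
A maximum chain: 1 | 11 | 55 | 110 | 220 | 440 | 880  (height 6).
A maximum antichain: {4, 10, 22, 55}  (width 4).
Product = 6 * 4 = 24


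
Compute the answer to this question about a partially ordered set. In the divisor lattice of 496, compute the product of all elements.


Divisors of 496: [1, 2, 4, 8, 16, 31, 62, 124, 248, 496]
Product = n^(d(n)/2) = 496^(10/2)
Product = 30019840638976


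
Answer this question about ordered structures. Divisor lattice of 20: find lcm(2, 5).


In a divisor lattice, join = lcm (least common multiple).
gcd(2,5) = 1
lcm(2,5) = 2*5/gcd = 10/1 = 10


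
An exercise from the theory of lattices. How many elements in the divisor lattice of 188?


Divisors of 188: [1, 2, 4, 47, 94, 188]
Count: 6


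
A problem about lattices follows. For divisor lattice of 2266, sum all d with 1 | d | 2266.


Interval [1,2266] in divisors of 2266: [1, 2, 11, 22, 103, 206, 1133, 2266]
Sum = 3744


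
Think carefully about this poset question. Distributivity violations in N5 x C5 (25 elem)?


Distributive law: a ^ (b v c) = (a ^ b) v (a ^ c).
Check all 25^3 = 15625 ordered triples (a,b,c).
  e.g. a=(b,0), b=(a,0), c=(c,0): lhs=(b,0) != rhs=(a,0)
  e.g. a=(b,0), b=(a,0), c=(c,1): lhs=(b,0) != rhs=(a,0)
Total violating triples: 250


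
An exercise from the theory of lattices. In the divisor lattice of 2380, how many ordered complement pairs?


Complement pair (a,b): a meet b = bottom, a join b = top.
Here: gcd(a,b)=1 and lcm(a,b)=2380, i.e. a*b=2380 with a,b coprime.
Pairs found: (1,2380), (4,595), (5,476), (7,340), ... (12 more)
Total ordered pairs: 16


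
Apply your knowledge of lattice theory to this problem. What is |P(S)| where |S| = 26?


Power set = 2^n.
2^26 = 67108864


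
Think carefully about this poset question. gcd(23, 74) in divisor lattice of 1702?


Meet=gcd.
gcd(23,74)=1


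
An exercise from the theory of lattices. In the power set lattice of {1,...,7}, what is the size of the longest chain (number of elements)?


A chain is a totally ordered subset; we count the number of elements in a maximum chain.
Compute, for each element x, the size of the longest chain ending at x:
  {}: 1
  {1}: 2
  {2}: 2
  {3}: 2
  {4}: 2
  {5}: 2
  ...
A maximum chain: {} < {1} < {1,2} < {1,2,3} < {1,2,3,4} < {1,2,3,4,5} < {1,2,3,4,5,6} < {1,2,3,4,5,6,7}
Number of elements in the longest chain: 8


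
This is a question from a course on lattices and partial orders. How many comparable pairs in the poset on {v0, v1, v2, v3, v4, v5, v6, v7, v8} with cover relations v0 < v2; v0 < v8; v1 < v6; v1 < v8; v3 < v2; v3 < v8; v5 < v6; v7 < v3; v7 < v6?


A comparable pair {a,b} has a < b or b < a in the order.
Count unordered pairs where one element is strictly below the other.
Examples: {v0,v2}, {v0,v8}, {v1,v6}, {v1,v8}, ...
Total comparable pairs: 11


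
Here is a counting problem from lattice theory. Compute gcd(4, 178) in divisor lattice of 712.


In a divisor lattice, meet = gcd (greatest common divisor).
By Euclidean algorithm or factoring: gcd(4,178) = 2


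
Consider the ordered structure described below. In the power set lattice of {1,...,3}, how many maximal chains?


A maximal chain goes from the minimum element to a maximal element via cover relations.
Counting all min-to-max paths in the cover graph.
Total maximal chains: 6


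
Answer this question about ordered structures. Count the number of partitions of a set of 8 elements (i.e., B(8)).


B(n) = number of set partitions of an n-element set.
B(n) satisfies the recurrence: B(n+1) = sum_k C(n,k)*B(k).
B(8) = 4140


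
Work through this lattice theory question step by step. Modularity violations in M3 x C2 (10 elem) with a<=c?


Modular law: if a <= c then a v (b ^ c) = (a v b) ^ c.
Check all triples (a,b,c) with a <= c among 10 elements.
This lattice is modular (diamonds M_m and their chain-products are modular).
Total violating triples: 0


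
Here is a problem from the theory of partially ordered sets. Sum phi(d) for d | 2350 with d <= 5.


Divisors of 2350 up to 5: [1, 2, 5]
phi values: [1, 1, 4]
Sum = 6


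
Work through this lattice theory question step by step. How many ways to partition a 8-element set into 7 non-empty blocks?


S(n,k) = k*S(n-1,k) + S(n-1,k-1).
S(7,7) = 1, S(7,6) = 21
S(8,7) = 7*1 + 21 = 7 + 21
S(8,7) = 28


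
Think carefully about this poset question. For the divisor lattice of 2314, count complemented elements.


An element a is complemented if some b has a meet b = bottom, a join b = top.
a is complemented iff gcd(a, n/a)=1, i.e. a is a unitary divisor of 2314.
Complemented elements: 1, 2, 13, 26, 89, 178, ... (2 more)
Count: 8


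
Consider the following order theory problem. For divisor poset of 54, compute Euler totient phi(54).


phi(n) = n * prod_{p|n} (1 - 1/p).
Prime divisors of 54: [2, 3]
phi(54) = 54 * (1 - 1/2) * (1 - 1/3)
phi(54) = 18


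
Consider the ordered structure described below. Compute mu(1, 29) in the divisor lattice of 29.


In a divisor lattice, mu(a,b) = mu(b/a) where mu is the classical Mobius function.
b/a = 29/1 = 29
Prime factorization of 29: primes [29]
29 is squarefree with 1 prime factor(s), so mu(29) = (-1)^1 = -1


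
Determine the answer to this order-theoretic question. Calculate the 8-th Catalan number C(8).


C(n) = C(2n, n) / (n+1).
C(16, 8) = 12870
C(8) = 12870 / 9 = 1430


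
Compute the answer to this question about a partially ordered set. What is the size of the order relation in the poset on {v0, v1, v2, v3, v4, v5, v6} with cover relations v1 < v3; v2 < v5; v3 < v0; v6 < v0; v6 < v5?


The order relation is {(a,b) : a <= b}, reflexive so it includes (a,a).
Examples: (v0,v0), (v1,v0), (v1,v1), (v1,v3), (v2,v2), ...
Total ordered pairs: 13


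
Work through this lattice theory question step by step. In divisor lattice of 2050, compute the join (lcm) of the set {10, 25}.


In a divisor lattice, join = lcm (least common multiple).
Compute lcm iteratively: start with first element, then lcm(current, next).
Elements: [10, 25]
lcm(10,25) = 50
Final lcm = 50


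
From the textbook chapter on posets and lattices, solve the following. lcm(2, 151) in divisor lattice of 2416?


Join=lcm.
gcd(2,151)=1
lcm=302


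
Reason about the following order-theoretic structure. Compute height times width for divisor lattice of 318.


Height = length of longest chain minus 1; width = size of largest antichain.
A maximum chain: 1 | 53 | 159 | 318  (height 3).
A maximum antichain: {2, 3, 53}  (width 3).
Product = 3 * 3 = 9


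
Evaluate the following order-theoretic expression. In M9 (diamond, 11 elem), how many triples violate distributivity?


Distributive law: a ^ (b v c) = (a ^ b) v (a ^ c).
Check all 11^3 = 1331 ordered triples (a,b,c).
  e.g. a=a1, b=a2, c=a3: lhs=a1 != rhs=0
  e.g. a=a1, b=a2, c=a4: lhs=a1 != rhs=0
Total violating triples: 504


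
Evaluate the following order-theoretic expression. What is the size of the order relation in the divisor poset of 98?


The order relation is {(a,b) : a <= b}, reflexive so it includes (a,a).
Examples: (1,1), (1,14), (1,2), (1,49), (1,7), ...
Total ordered pairs: 18


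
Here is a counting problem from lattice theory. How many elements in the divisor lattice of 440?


Divisors of 440: [1, 2, 4, 5, 8, 10, 11, 20, 22, 40, 44, 55, 88, 110, 220, 440]
Count: 16


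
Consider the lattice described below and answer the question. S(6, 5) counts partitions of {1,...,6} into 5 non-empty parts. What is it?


S(n,k) = k*S(n-1,k) + S(n-1,k-1).
S(5,5) = 1, S(5,4) = 10
S(6,5) = 5*1 + 10 = 5 + 10
S(6,5) = 15


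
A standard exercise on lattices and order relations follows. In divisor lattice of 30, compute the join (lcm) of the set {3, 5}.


In a divisor lattice, join = lcm (least common multiple).
Compute lcm iteratively: start with first element, then lcm(current, next).
Elements: [3, 5]
lcm(3,5) = 15
Final lcm = 15


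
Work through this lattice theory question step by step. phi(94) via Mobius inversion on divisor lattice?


phi(n) = n * prod_{p|n} (1 - 1/p).
Prime divisors of 94: [2, 47]
phi(94) = 94 * (1 - 1/2) * (1 - 1/47)
phi(94) = 46


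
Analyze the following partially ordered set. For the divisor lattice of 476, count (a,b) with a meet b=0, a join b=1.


Complement pair (a,b): a meet b = bottom, a join b = top.
Here: gcd(a,b)=1 and lcm(a,b)=476, i.e. a*b=476 with a,b coprime.
Pairs found: (1,476), (4,119), (7,68), (17,28), ... (4 more)
Total ordered pairs: 8


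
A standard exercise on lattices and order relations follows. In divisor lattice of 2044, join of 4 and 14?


In a divisor lattice, join = lcm (least common multiple).
gcd(4,14) = 2
lcm(4,14) = 4*14/gcd = 56/2 = 28


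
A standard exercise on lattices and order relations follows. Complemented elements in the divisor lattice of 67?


An element a is complemented if some b has a meet b = bottom, a join b = top.
a is complemented iff gcd(a, n/a)=1, i.e. a is a unitary divisor of 67.
Complemented elements: 1, 67
Count: 2


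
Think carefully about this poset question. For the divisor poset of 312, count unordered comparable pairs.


A comparable pair {a,b} has a < b or b < a in the order.
Count unordered pairs where one element is strictly below the other.
Examples: {1,2}, {1,3}, {1,4}, {1,6}, ...
Total comparable pairs: 74


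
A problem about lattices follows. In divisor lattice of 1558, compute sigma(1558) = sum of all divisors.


sigma(n) = sum of divisors.
Divisors of 1558: [1, 2, 19, 38, 41, 82, 779, 1558]
Sum = 2520


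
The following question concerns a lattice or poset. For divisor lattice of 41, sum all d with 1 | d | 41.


Interval [1,41] in divisors of 41: [1, 41]
Sum = 42


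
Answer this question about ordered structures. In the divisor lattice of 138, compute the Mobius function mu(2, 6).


In a divisor lattice, mu(a,b) = mu(b/a) where mu is the classical Mobius function.
b/a = 6/2 = 3
Prime factorization of 3: primes [3]
3 is squarefree with 1 prime factor(s), so mu(3) = (-1)^1 = -1


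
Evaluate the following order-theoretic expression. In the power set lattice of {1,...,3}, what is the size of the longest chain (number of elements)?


A chain is a totally ordered subset; we count the number of elements in a maximum chain.
Compute, for each element x, the size of the longest chain ending at x:
  {}: 1
  {1}: 2
  {2}: 2
  {3}: 2
  {1,2}: 3
  {1,3}: 3
  ...
A maximum chain: {} < {1} < {1,2} < {1,2,3}
Number of elements in the longest chain: 4


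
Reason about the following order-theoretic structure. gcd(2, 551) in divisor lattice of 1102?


Meet=gcd.
gcd(2,551)=1


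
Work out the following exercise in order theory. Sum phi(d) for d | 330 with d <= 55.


Divisors of 330 up to 55: [1, 2, 3, 5, 6, 10, 11, 15, 22, 30, 33, 55]
phi values: [1, 1, 2, 4, 2, 4, 10, 8, 10, 8, 20, 40]
Sum = 110


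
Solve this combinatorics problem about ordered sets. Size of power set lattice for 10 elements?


Power set = 2^n.
2^10 = 1024


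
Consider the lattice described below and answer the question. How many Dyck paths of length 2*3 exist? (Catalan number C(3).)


C(n) = C(2n, n) / (n+1).
C(6, 3) = 20
C(3) = 20 / 4 = 5


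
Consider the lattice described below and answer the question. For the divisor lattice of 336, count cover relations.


A cover relation a -< b holds when a < b with no c strictly between.
Cover relations:
  1 -< 2
  1 -< 3
  1 -< 7
  2 -< 4
  2 -< 6
  2 -< 14
  3 -< 6
  3 -< 21
  ...28 more
Total: 36


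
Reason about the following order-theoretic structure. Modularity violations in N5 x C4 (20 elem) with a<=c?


Modular law: if a <= c then a v (b ^ c) = (a v b) ^ c.
Check all triples (a,b,c) with a <= c among 20 elements.
  e.g. a=(a,0), b=(c,0), c=(b,0): lhs=(a,0) != rhs=(b,0)
  e.g. a=(a,0), b=(c,1), c=(b,0): lhs=(a,0) != rhs=(b,0)
Total violating triples: 40


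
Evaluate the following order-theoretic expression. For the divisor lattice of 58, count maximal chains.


A maximal chain goes from the minimum element to a maximal element via cover relations.
Counting all min-to-max paths in the cover graph.
Total maximal chains: 2


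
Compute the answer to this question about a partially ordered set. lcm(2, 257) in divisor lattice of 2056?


Join=lcm.
gcd(2,257)=1
lcm=514


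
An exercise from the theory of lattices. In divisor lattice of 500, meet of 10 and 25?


In a divisor lattice, meet = gcd (greatest common divisor).
By Euclidean algorithm or factoring: gcd(10,25) = 5


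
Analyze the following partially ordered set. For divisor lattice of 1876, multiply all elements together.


Divisors of 1876: [1, 2, 4, 7, 14, 28, 67, 134, 268, 469, 938, 1876]
Product = n^(d(n)/2) = 1876^(12/2)
Product = 43591017282767589376


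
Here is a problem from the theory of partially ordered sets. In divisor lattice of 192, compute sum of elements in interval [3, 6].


Interval [3,6] in divisors of 192: [3, 6]
Sum = 9


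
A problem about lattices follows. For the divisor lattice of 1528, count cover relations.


A cover relation a -< b holds when a < b with no c strictly between.
Cover relations:
  1 -< 2
  1 -< 191
  2 -< 4
  2 -< 382
  4 -< 8
  4 -< 764
  8 -< 1528
  191 -< 382
  ...2 more
Total: 10


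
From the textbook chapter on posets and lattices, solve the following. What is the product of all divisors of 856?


Divisors of 856: [1, 2, 4, 8, 107, 214, 428, 856]
Product = n^(d(n)/2) = 856^(8/2)
Product = 536902045696


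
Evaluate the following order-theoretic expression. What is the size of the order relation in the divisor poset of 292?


The order relation is {(a,b) : a <= b}, reflexive so it includes (a,a).
Examples: (1,1), (1,146), (1,2), (1,292), (1,4), ...
Total ordered pairs: 18


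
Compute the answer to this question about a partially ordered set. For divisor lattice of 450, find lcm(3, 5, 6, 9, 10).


In a divisor lattice, join = lcm (least common multiple).
Compute lcm iteratively: start with first element, then lcm(current, next).
Elements: [3, 5, 6, 9, 10]
lcm(3,5) = 15
lcm(15,6) = 30
lcm(30,9) = 90
lcm(90,10) = 90
Final lcm = 90


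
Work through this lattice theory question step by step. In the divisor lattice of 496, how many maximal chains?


A maximal chain goes from the minimum element to a maximal element via cover relations.
Counting all min-to-max paths in the cover graph.
Total maximal chains: 5


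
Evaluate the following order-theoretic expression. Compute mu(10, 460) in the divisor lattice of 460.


In a divisor lattice, mu(a,b) = mu(b/a) where mu is the classical Mobius function.
b/a = 460/10 = 46
Prime factorization of 46: primes [2, 23]
46 is squarefree with 2 prime factor(s), so mu(46) = (-1)^2 = 1


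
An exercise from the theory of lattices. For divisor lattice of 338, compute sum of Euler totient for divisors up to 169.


Divisors of 338 up to 169: [1, 2, 13, 26, 169]
phi values: [1, 1, 12, 12, 156]
Sum = 182


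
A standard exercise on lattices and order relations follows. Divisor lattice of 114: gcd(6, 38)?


Meet=gcd.
gcd(6,38)=2


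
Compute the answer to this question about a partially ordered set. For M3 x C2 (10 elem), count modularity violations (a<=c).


Modular law: if a <= c then a v (b ^ c) = (a v b) ^ c.
Check all triples (a,b,c) with a <= c among 10 elements.
This lattice is modular (diamonds M_m and their chain-products are modular).
Total violating triples: 0


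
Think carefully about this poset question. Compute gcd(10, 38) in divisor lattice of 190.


In a divisor lattice, meet = gcd (greatest common divisor).
By Euclidean algorithm or factoring: gcd(10,38) = 2


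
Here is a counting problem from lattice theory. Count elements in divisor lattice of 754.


Divisors of 754: [1, 2, 13, 26, 29, 58, 377, 754]
Count: 8


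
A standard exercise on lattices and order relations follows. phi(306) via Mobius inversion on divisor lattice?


phi(n) = n * prod_{p|n} (1 - 1/p).
Prime divisors of 306: [2, 3, 17]
phi(306) = 306 * (1 - 1/2) * (1 - 1/3) * (1 - 1/17)
phi(306) = 96
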